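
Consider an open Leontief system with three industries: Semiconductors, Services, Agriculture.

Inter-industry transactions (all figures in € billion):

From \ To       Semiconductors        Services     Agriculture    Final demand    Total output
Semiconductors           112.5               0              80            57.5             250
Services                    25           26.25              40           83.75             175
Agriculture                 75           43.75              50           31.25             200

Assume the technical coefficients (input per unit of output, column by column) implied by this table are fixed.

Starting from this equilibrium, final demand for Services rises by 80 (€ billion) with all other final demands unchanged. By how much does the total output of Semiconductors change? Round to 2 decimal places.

Technical coefficients a_ij = z_ij / X_j:
  a_11 = 112.5/250 = 0.45, a_21 = 25/250 = 0.10, a_31 = 75/250 = 0.30
  a_12 = 0/175 = 0.00, a_22 = 26.25/175 = 0.15, a_32 = 43.75/175 = 0.25
  a_13 = 80/200 = 0.40, a_23 = 40/200 = 0.20, a_33 = 50/200 = 0.25
I − A =
  [   0.55     0.00    -0.40]
  [  -0.10     0.85    -0.20]
  [  -0.30    -0.25     0.75]
Cofactors of I−A, C_ij = (−1)^(i+j)·(minor ij) (rows/columns in the sector order above):
  C_11 = (0.85)(0.75) − (-0.20)(-0.25) = 0.5875
  C_12 = −[(-0.10)(0.75) − (-0.20)(-0.30)] = 0.1350
  C_13 = (-0.10)(-0.25) − (0.85)(-0.30) = 0.2800
  C_21 = −[(0.00)(0.75) − (-0.40)(-0.25)] = 0.1000
  C_22 = (0.55)(0.75) − (-0.40)(-0.30) = 0.2925
  C_23 = −[(0.55)(-0.25) − (0.00)(-0.30)] = 0.1375
  C_31 = (0.00)(-0.20) − (-0.40)(0.85) = 0.3400
  C_32 = −[(0.55)(-0.20) − (-0.40)(-0.10)] = 0.1500
  C_33 = (0.55)(0.85) − (0.00)(-0.10) = 0.4675
det(I−A) = Σ_j (I−A)_1j·C_1j = (0.55)(0.5875) + (0.00)(0.1350) + (-0.40)(0.2800) = 0.211125
adj(I−A) = Cᵀ =
  [ 0.5875   0.1000   0.3400]
  [ 0.1350   0.2925   0.1500]
  [ 0.2800   0.1375   0.4675]
(I − A)⁻¹ = adj(I−A) / det(I−A) ≈
  [   2.7827     0.4737     1.6104]
  [   0.6394     1.3854     0.7105]
  [   1.3262     0.6513     2.2143]
Δx = (I − A)⁻¹ Δd with Δd having +80 in the Services component and 0 elsewhere.
So Δx_1 = L_12 · (+80), where L_12 = adj(I−A)_12 / det(I−A) = 0.1000 / 0.211125.
Δx_1 = 0.1000 × (+80) / 0.211125 = 8.00 / 0.211125 ≈ 37.89.

Δx_1 = 37.89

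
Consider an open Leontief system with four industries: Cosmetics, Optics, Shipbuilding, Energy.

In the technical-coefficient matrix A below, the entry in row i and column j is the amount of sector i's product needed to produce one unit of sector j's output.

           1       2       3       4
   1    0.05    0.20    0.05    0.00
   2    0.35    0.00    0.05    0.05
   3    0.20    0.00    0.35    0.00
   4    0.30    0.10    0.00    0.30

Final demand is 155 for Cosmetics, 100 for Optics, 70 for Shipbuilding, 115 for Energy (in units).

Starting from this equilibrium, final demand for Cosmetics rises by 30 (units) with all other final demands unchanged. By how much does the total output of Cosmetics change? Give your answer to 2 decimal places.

Δx_1 = 35.02

I − A =
  [   0.95    -0.20    -0.05     0.00]
  [  -0.35     1.00    -0.05    -0.05]
  [  -0.20     0.00     0.65     0.00]
  [  -0.30    -0.10     0.00     0.70]
Compute the cofactors C_ij = (−1)^(i+j)·(3×3 minor ij) of I−A; the adjugate is their transpose:
adj(I−A) = Cᵀ =
  [ 0.451750   0.091000   0.041750   0.006500]
  [ 0.176000   0.425250   0.046250   0.030375]
  [ 0.139000   0.028000   0.608250   0.002000]
  [ 0.218750   0.099750   0.024500   0.560000]
det(I−A) = Σ_j (I−A)_1j·C_1j = (0.95)(0.451750) + (-0.20)(0.176000) + (-0.05)(0.139000) + (0.00)(0.218750) = 0.3870125
(I − A)⁻¹ = adj(I−A) / det(I−A) ≈
  [   1.1673     0.2351     0.1079     0.0168]
  [   0.4548     1.0988     0.1195     0.0785]
  [   0.3592     0.0723     1.5717     0.0052]
  [   0.5652     0.2577     0.0633     1.4470]
Δx = (I − A)⁻¹ Δd with Δd having +30 in the Cosmetics component and 0 elsewhere.
So Δx_1 = L_11 · (+30), where L_11 = adj(I−A)_11 / det(I−A) = 0.451750 / 0.3870125.
Δx_1 = 0.451750 × (+30) / 0.3870125 = 13.5525 / 0.3870125 ≈ 35.02.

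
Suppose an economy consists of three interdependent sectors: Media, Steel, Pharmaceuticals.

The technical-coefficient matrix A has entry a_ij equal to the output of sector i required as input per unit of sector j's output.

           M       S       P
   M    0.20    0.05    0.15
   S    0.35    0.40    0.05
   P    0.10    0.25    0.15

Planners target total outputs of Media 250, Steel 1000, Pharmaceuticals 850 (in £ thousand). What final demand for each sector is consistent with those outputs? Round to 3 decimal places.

I − A =
  [   0.80    -0.05    -0.15]
  [  -0.35     0.60    -0.05]
  [  -0.10    -0.25     0.85]
d = (I − A) x:
  d_M = (+0.80)·250 + (-0.05)·1000 + (-0.15)·850 = 22.500
  d_S = (-0.35)·250 + (+0.60)·1000 + (-0.05)·850 = 470.000
  d_P = (-0.10)·250 + (-0.25)·1000 + (+0.85)·850 = 447.500

d_M = 22.500, d_S = 470.000, d_P = 447.500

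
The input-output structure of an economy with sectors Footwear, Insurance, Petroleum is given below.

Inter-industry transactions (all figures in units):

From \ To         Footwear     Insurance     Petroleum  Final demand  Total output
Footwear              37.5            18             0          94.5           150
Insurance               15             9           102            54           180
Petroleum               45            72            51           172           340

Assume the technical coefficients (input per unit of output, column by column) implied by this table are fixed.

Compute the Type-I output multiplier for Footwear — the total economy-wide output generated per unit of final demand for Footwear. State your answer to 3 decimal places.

m_1 = 2.384

Technical coefficients a_ij = z_ij / X_j:
  a_11 = 37.5/150 = 0.25, a_21 = 15/150 = 0.10, a_31 = 45/150 = 0.30
  a_12 = 18/180 = 0.10, a_22 = 9/180 = 0.05, a_32 = 72/180 = 0.40
  a_13 = 0/340 = 0.00, a_23 = 102/340 = 0.30, a_33 = 51/340 = 0.15
I − A =
  [   0.75    -0.10     0.00]
  [  -0.10     0.95    -0.30]
  [  -0.30    -0.40     0.85]
Cofactors of I−A, C_ij = (−1)^(i+j)·(minor ij) (rows/columns in the sector order above):
  C_11 = (0.95)(0.85) − (-0.30)(-0.40) = 0.6875
  C_12 = −[(-0.10)(0.85) − (-0.30)(-0.30)] = 0.1750
  C_13 = (-0.10)(-0.40) − (0.95)(-0.30) = 0.3250
  C_21 = −[(-0.10)(0.85) − (0.00)(-0.40)] = 0.0850
  C_22 = (0.75)(0.85) − (0.00)(-0.30) = 0.6375
  C_23 = −[(0.75)(-0.40) − (-0.10)(-0.30)] = 0.3300
  C_31 = (-0.10)(-0.30) − (0.00)(0.95) = 0.0300
  C_32 = −[(0.75)(-0.30) − (0.00)(-0.10)] = 0.2250
  C_33 = (0.75)(0.95) − (-0.10)(-0.10) = 0.7025
det(I−A) = Σ_j (I−A)_1j·C_1j = (0.75)(0.6875) + (-0.10)(0.1750) + (0.00)(0.3250) = 0.498125
adj(I−A) = Cᵀ =
  [ 0.6875   0.0850   0.0300]
  [ 0.1750   0.6375   0.2250]
  [ 0.3250   0.3300   0.7025]
(I − A)⁻¹ = adj(I−A) / det(I−A) ≈
  [   1.3802     0.1706     0.0602]
  [   0.3513     1.2798     0.4517]
  [   0.6524     0.6625     1.4103]
The output multiplier for sector j is the column-j sum of the Leontief inverse (I − A)⁻¹ = adj(I−A) / det(I−A).
Column 1 of adj(I−A): (0.6875, 0.1750, 0.3250); det(I−A) = 0.498125.
m_1 = (0.6875 + 0.1750 + 0.3250) / 0.498125 = 1.1875 / 0.498125 ≈ 2.384.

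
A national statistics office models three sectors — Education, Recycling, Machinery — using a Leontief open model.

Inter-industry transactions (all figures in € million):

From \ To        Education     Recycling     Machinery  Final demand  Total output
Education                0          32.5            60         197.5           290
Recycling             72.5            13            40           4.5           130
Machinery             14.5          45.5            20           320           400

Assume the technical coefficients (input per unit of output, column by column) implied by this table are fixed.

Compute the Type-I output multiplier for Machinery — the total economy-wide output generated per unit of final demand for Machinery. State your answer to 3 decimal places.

Technical coefficients a_ij = z_ij / X_j:
  a_11 = 0/290 = 0.00, a_21 = 72.5/290 = 0.25, a_31 = 14.5/290 = 0.05
  a_12 = 32.5/130 = 0.25, a_22 = 13/130 = 0.10, a_32 = 45.5/130 = 0.35
  a_13 = 60/400 = 0.15, a_23 = 40/400 = 0.10, a_33 = 20/400 = 0.05
I − A =
  [   1.00    -0.25    -0.15]
  [  -0.25     0.90    -0.10]
  [  -0.05    -0.35     0.95]
Cofactors of I−A, C_ij = (−1)^(i+j)·(minor ij) (rows/columns in the sector order above):
  C_11 = (0.90)(0.95) − (-0.10)(-0.35) = 0.8200
  C_12 = −[(-0.25)(0.95) − (-0.10)(-0.05)] = 0.2425
  C_13 = (-0.25)(-0.35) − (0.90)(-0.05) = 0.1325
  C_21 = −[(-0.25)(0.95) − (-0.15)(-0.35)] = 0.2900
  C_22 = (1.00)(0.95) − (-0.15)(-0.05) = 0.9425
  C_23 = −[(1.00)(-0.35) − (-0.25)(-0.05)] = 0.3625
  C_31 = (-0.25)(-0.10) − (-0.15)(0.90) = 0.1600
  C_32 = −[(1.00)(-0.10) − (-0.15)(-0.25)] = 0.1375
  C_33 = (1.00)(0.90) − (-0.25)(-0.25) = 0.8375
det(I−A) = Σ_j (I−A)_1j·C_1j = (1.00)(0.8200) + (-0.25)(0.2425) + (-0.15)(0.1325) = 0.7395
adj(I−A) = Cᵀ =
  [ 0.8200   0.2900   0.1600]
  [ 0.2425   0.9425   0.1375]
  [ 0.1325   0.3625   0.8375]
(I − A)⁻¹ = adj(I−A) / det(I−A) ≈
  [   1.1089     0.3922     0.2164]
  [   0.3279     1.2745     0.1859]
  [   0.1792     0.4902     1.1325]
The output multiplier for sector j is the column-j sum of the Leontief inverse (I − A)⁻¹ = adj(I−A) / det(I−A).
Column 3 of adj(I−A): (0.1600, 0.1375, 0.8375); det(I−A) = 0.7395.
m_3 = (0.1600 + 0.1375 + 0.8375) / 0.7395 = 1.135 / 0.7395 ≈ 1.535.

m_3 = 1.535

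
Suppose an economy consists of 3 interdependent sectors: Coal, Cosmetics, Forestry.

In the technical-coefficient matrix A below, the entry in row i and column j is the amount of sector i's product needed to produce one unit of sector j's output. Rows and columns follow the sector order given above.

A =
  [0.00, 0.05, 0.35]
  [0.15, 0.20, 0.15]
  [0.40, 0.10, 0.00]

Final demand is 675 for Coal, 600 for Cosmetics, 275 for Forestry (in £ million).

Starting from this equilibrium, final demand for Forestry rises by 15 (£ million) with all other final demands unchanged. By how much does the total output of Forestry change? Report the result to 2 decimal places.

I − A =
  [   1.00    -0.05    -0.35]
  [  -0.15     0.80    -0.15]
  [  -0.40    -0.10     1.00]
Cofactors of I−A, C_ij = (−1)^(i+j)·(minor ij) (rows/columns in the sector order above):
  C_11 = (0.80)(1.00) − (-0.15)(-0.10) = 0.7850
  C_12 = −[(-0.15)(1.00) − (-0.15)(-0.40)] = 0.2100
  C_13 = (-0.15)(-0.10) − (0.80)(-0.40) = 0.3350
  C_21 = −[(-0.05)(1.00) − (-0.35)(-0.10)] = 0.0850
  C_22 = (1.00)(1.00) − (-0.35)(-0.40) = 0.8600
  C_23 = −[(1.00)(-0.10) − (-0.05)(-0.40)] = 0.1200
  C_31 = (-0.05)(-0.15) − (-0.35)(0.80) = 0.2875
  C_32 = −[(1.00)(-0.15) − (-0.35)(-0.15)] = 0.2025
  C_33 = (1.00)(0.80) − (-0.05)(-0.15) = 0.7925
det(I−A) = Σ_j (I−A)_1j·C_1j = (1.00)(0.7850) + (-0.05)(0.2100) + (-0.35)(0.3350) = 0.65725
adj(I−A) = Cᵀ =
  [ 0.7850   0.0850   0.2875]
  [ 0.2100   0.8600   0.2025]
  [ 0.3350   0.1200   0.7925]
(I − A)⁻¹ = adj(I−A) / det(I−A) ≈
  [   1.1944     0.1293     0.4374]
  [   0.3195     1.3085     0.3081]
  [   0.5097     0.1826     1.2058]
Δx = (I − A)⁻¹ Δd with Δd having +15 in the Forestry component and 0 elsewhere.
So Δx_3 = L_33 · (+15), where L_33 = adj(I−A)_33 / det(I−A) = 0.7925 / 0.65725.
Δx_3 = 0.7925 × (+15) / 0.65725 = 11.8875 / 0.65725 ≈ 18.09.

Δx_3 = 18.09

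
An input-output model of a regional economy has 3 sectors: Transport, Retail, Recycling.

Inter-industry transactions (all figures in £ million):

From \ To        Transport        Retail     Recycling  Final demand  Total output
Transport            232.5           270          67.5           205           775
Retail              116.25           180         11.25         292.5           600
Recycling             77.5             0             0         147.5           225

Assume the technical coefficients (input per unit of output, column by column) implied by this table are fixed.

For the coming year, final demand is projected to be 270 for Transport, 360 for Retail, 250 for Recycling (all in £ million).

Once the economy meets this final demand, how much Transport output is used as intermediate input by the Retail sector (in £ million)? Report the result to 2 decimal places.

z_12 = 341.57

Technical coefficients a_ij = z_ij / X_j:
  a_11 = 232.5/775 = 0.30, a_21 = 116.25/775 = 0.15, a_31 = 77.5/775 = 0.10
  a_12 = 270/600 = 0.45, a_22 = 180/600 = 0.30, a_32 = 0/600 = 0.00
  a_13 = 67.5/225 = 0.30, a_23 = 11.25/225 = 0.05, a_33 = 0/225 = 0.00
I − A =
  [   0.70    -0.45    -0.30]
  [  -0.15     0.70    -0.05]
  [  -0.10     0.00     1.00]
Cofactors of I−A, C_ij = (−1)^(i+j)·(minor ij) (rows/columns in the sector order above):
  C_11 = (0.70)(1.00) − (-0.05)(0.00) = 0.7000
  C_12 = −[(-0.15)(1.00) − (-0.05)(-0.10)] = 0.1550
  C_13 = (-0.15)(0.00) − (0.70)(-0.10) = 0.0700
  C_21 = −[(-0.45)(1.00) − (-0.30)(0.00)] = 0.4500
  C_22 = (0.70)(1.00) − (-0.30)(-0.10) = 0.6700
  C_23 = −[(0.70)(0.00) − (-0.45)(-0.10)] = 0.0450
  C_31 = (-0.45)(-0.05) − (-0.30)(0.70) = 0.2325
  C_32 = −[(0.70)(-0.05) − (-0.30)(-0.15)] = 0.0800
  C_33 = (0.70)(0.70) − (-0.45)(-0.15) = 0.4225
det(I−A) = Σ_j (I−A)_1j·C_1j = (0.70)(0.7000) + (-0.45)(0.1550) + (-0.30)(0.0700) = 0.39925
adj(I−A) = Cᵀ =
  [ 0.7000   0.4500   0.2325]
  [ 0.1550   0.6700   0.0800]
  [ 0.0700   0.0450   0.4225]
(I − A)⁻¹ = adj(I−A) / det(I−A) ≈
  [   1.7533     1.1271     0.5823]
  [   0.3882     1.6781     0.2004]
  [   0.1753     0.1127     1.0582]
First solve x = (I − A)⁻¹ d = adj(I−A)·d / det(I−A); in particular x_2 = (0.1550·270 + 0.6700·360 + 0.0800·250) / 0.39925 = 303.05 / 0.39925 ≈ 759.0482.
Intermediate flow from 1 to 2: z_12 = a_12 · x_2 = 0.45 × 303.05 / 0.39925 = 136.3725 / 0.39925 ≈ 341.57.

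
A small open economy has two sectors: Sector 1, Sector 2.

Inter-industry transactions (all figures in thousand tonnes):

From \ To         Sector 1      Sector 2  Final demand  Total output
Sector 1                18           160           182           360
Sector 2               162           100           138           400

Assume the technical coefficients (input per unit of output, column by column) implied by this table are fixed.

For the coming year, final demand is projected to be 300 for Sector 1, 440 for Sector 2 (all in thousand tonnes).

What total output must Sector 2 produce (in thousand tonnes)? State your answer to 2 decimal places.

x_2 = 1038.50

Technical coefficients a_ij = z_ij / X_j:
  a_11 = 18/360 = 0.05, a_21 = 162/360 = 0.45
  a_12 = 160/400 = 0.40, a_22 = 100/400 = 0.25
I − A =
  [   0.95    -0.40]
  [  -0.45     0.75]
det(I−A) = (0.95)(0.75) − (-0.40)(-0.45) = 0.5325
adj(I−A) = [[0.75, 0.40], [0.45, 0.95]]
(I − A)⁻¹ = adj(I−A) / det(I−A) ≈
  [   1.4085     0.7512]
  [   0.8451     1.7840]
x = (I − A)⁻¹ d = adj(I−A)·d / det(I−A), with det(I−A) = 0.5325:
  x_1 = (0.75·300 + 0.40·440) / 0.5325 = 401.00 / 0.5325 ≈ 753.05
  x_2 = (0.45·300 + 0.95·440) / 0.5325 = 553.00 / 0.5325 ≈ 1038.50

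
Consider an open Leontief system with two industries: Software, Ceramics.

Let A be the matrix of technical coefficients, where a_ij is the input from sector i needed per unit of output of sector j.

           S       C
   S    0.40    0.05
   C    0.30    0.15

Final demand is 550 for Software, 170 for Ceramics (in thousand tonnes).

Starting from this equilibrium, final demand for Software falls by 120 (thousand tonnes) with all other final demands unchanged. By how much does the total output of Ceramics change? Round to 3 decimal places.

I − A =
  [   0.60    -0.05]
  [  -0.30     0.85]
det(I−A) = (0.60)(0.85) − (-0.05)(-0.30) = 0.4950
adj(I−A) = [[0.85, 0.05], [0.30, 0.60]]
(I − A)⁻¹ = adj(I−A) / det(I−A) ≈
  [   1.7172     0.1010]
  [   0.6061     1.2121]
Δx = (I − A)⁻¹ Δd with Δd having -120 in the Software component and 0 elsewhere.
So Δx_C = L_CS · (-120), where L_CS = adj(I−A)_CS / det(I−A) = 0.30 / 0.4950.
Δx_C = 0.30 × (-120) / 0.4950 = -36.00 / 0.4950 ≈ -72.727.

Δx_C = -72.727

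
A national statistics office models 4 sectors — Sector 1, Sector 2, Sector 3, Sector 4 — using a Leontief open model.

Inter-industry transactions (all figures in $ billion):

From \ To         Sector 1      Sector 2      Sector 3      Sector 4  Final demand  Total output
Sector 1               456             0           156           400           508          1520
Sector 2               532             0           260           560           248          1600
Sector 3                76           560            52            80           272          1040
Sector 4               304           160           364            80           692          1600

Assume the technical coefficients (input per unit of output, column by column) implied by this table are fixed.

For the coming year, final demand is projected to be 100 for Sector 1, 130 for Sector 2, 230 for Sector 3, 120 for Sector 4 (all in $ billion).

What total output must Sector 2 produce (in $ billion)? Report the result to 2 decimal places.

Technical coefficients a_ij = z_ij / X_j:
  a_11 = 456/1520 = 0.30, a_21 = 532/1520 = 0.35, a_31 = 76/1520 = 0.05, a_41 = 304/1520 = 0.20
  a_12 = 0/1600 = 0.00, a_22 = 0/1600 = 0.00, a_32 = 560/1600 = 0.35, a_42 = 160/1600 = 0.10
  a_13 = 156/1040 = 0.15, a_23 = 260/1040 = 0.25, a_33 = 52/1040 = 0.05, a_43 = 364/1040 = 0.35
  a_14 = 400/1600 = 0.25, a_24 = 560/1600 = 0.35, a_34 = 80/1600 = 0.05, a_44 = 80/1600 = 0.05
I − A =
  [   0.70     0.00    -0.15    -0.25]
  [  -0.35     1.00    -0.25    -0.35]
  [  -0.05    -0.35     0.95    -0.05]
  [  -0.20    -0.10    -0.35     0.95]
Compute the cofactors C_ij = (−1)^(i+j)·(3×3 minor ij) of I−A; the adjugate is their transpose:
adj(I−A) = Cᵀ =
  [ 0.724500   0.105000   0.231000   0.241500]
  [ 0.396750   0.559000   0.330500   0.327750]
  [ 0.198375   0.220000   0.581750   0.163875]
  [ 0.267375   0.162000   0.297750   0.577875]
det(I−A) = Σ_j (I−A)_1j·C_1j = (0.70)(0.724500) + (0.00)(0.396750) + (-0.15)(0.198375) + (-0.25)(0.267375) = 0.41055
(I − A)⁻¹ = adj(I−A) / det(I−A) ≈
  [   1.7647     0.2558     0.5627     0.5882]
  [   0.9664     1.3616     0.8050     0.7983]
  [   0.4832     0.5359     1.4170     0.3992]
  [   0.6513     0.3946     0.7252     1.4076]
x = (I − A)⁻¹ d = adj(I−A)·d / det(I−A), with det(I−A) = 0.41055:
  x_1 = (0.724500·100 + 0.105000·130 + 0.231000·230 + 0.241500·120) / 0.41055 = 168.21 / 0.41055 ≈ 409.72
  x_2 = (0.396750·100 + 0.559000·130 + 0.330500·230 + 0.327750·120) / 0.41055 = 227.69 / 0.41055 ≈ 554.60
  x_3 = (0.198375·100 + 0.220000·130 + 0.581750·230 + 0.163875·120) / 0.41055 = 201.905 / 0.41055 ≈ 491.79
  x_4 = (0.267375·100 + 0.162000·130 + 0.297750·230 + 0.577875·120) / 0.41055 = 185.625 / 0.41055 ≈ 452.14

x_2 = 554.60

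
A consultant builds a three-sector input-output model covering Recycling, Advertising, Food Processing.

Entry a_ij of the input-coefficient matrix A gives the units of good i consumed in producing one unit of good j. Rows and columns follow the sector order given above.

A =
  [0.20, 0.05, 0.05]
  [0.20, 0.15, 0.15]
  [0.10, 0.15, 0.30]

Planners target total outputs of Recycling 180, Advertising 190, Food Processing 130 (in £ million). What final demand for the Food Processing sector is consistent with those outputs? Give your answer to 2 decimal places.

d_F = 44.50

I − A =
  [   0.80    -0.05    -0.05]
  [  -0.20     0.85    -0.15]
  [  -0.10    -0.15     0.70]
d = (I − A) x:
  d_R = (+0.80)·180 + (-0.05)·190 + (-0.05)·130 = 128.00
  d_A = (-0.20)·180 + (+0.85)·190 + (-0.15)·130 = 106.00
  d_F = (-0.10)·180 + (-0.15)·190 + (+0.70)·130 = 44.50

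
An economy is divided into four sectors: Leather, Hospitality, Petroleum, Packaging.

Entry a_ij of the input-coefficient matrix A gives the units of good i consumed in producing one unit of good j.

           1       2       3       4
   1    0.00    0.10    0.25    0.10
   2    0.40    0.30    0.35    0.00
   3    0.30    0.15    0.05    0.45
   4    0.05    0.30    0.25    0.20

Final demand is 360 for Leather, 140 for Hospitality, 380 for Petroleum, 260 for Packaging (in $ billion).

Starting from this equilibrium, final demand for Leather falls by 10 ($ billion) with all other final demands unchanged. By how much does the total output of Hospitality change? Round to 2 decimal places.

Δx_2 = -15.05

I − A =
  [   1.00    -0.10    -0.25    -0.10]
  [  -0.40     0.70    -0.35     0.00]
  [  -0.30    -0.15     0.95    -0.45]
  [  -0.05    -0.30    -0.25     0.80]
Compute the cofactors C_ij = (−1)^(i+j)·(3×3 minor ij) of I−A; the adjugate is their transpose:
adj(I−A) = Cᵀ =
  [ 0.364000   0.160750   0.196000   0.155750]
  [ 0.350875   0.569625   0.368250   0.251000]
  [ 0.285750   0.289500   0.512500   0.324000]
  [ 0.243625   0.314125   0.310500   0.496500]
det(I−A) = Σ_j (I−A)_1j·C_1j = (1.00)(0.364000) + (-0.10)(0.350875) + (-0.25)(0.285750) + (-0.10)(0.243625) = 0.2331125
(I − A)⁻¹ = adj(I−A) / det(I−A) ≈
  [   1.5615     0.6896     0.8408     0.6681]
  [   1.5052     2.4436     1.5797     1.0767]
  [   1.2258     1.2419     2.1985     1.3899]
  [   1.0451     1.3475     1.3320     2.1299]
Δx = (I − A)⁻¹ Δd with Δd having -10 in the Leather component and 0 elsewhere.
So Δx_2 = L_21 · (-10), where L_21 = adj(I−A)_21 / det(I−A) = 0.350875 / 0.2331125.
Δx_2 = 0.350875 × (-10) / 0.2331125 = -3.50875 / 0.2331125 ≈ -15.05.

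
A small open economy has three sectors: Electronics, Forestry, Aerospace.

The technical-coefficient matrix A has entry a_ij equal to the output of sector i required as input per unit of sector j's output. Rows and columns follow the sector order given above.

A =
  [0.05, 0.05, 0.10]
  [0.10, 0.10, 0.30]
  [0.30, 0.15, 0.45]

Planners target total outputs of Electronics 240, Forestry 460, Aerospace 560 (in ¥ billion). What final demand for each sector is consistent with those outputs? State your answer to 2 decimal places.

I − A =
  [   0.95    -0.05    -0.10]
  [  -0.10     0.90    -0.30]
  [  -0.30    -0.15     0.55]
d = (I − A) x:
  d_1 = (+0.95)·240 + (-0.05)·460 + (-0.10)·560 = 149.00
  d_2 = (-0.10)·240 + (+0.90)·460 + (-0.30)·560 = 222.00
  d_3 = (-0.30)·240 + (-0.15)·460 + (+0.55)·560 = 167.00

d_1 = 149.00, d_2 = 222.00, d_3 = 167.00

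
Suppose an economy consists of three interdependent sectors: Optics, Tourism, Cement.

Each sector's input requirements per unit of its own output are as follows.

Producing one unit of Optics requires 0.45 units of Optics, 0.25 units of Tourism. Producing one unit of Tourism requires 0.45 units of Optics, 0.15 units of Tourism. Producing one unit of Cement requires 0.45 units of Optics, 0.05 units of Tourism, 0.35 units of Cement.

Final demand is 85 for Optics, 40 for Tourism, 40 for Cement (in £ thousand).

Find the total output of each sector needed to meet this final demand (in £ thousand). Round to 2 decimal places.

I − A =
  [   0.55    -0.45    -0.45]
  [  -0.25     0.85    -0.05]
  [   0.00     0.00     0.65]
Cofactors of I−A, C_ij = (−1)^(i+j)·(minor ij) (rows/columns in the sector order above):
  C_11 = (0.85)(0.65) − (-0.05)(0.00) = 0.5525
  C_12 = −[(-0.25)(0.65) − (-0.05)(0.00)] = 0.1625
  C_13 = (-0.25)(0.00) − (0.85)(0.00) = 0.0000
  C_21 = −[(-0.45)(0.65) − (-0.45)(0.00)] = 0.2925
  C_22 = (0.55)(0.65) − (-0.45)(0.00) = 0.3575
  C_23 = −[(0.55)(0.00) − (-0.45)(0.00)] = 0.0000
  C_31 = (-0.45)(-0.05) − (-0.45)(0.85) = 0.4050
  C_32 = −[(0.55)(-0.05) − (-0.45)(-0.25)] = 0.1400
  C_33 = (0.55)(0.85) − (-0.45)(-0.25) = 0.3550
det(I−A) = Σ_j (I−A)_1j·C_1j = (0.55)(0.5525) + (-0.45)(0.1625) + (-0.45)(0.0000) = 0.23075
adj(I−A) = Cᵀ =
  [ 0.5525   0.2925   0.4050]
  [ 0.1625   0.3575   0.1400]
  [ 0.0000   0.0000   0.3550]
(I − A)⁻¹ = adj(I−A) / det(I−A) ≈
  [   2.3944     1.2676     1.7551]
  [   0.7042     1.5493     0.6067]
  [   0.0000     0.0000     1.5385]
x = (I − A)⁻¹ d = adj(I−A)·d / det(I−A), with det(I−A) = 0.23075:
  x_O = (0.5525·85 + 0.2925·40 + 0.4050·40) / 0.23075 = 74.8625 / 0.23075 ≈ 324.43
  x_T = (0.1625·85 + 0.3575·40 + 0.1400·40) / 0.23075 = 33.7125 / 0.23075 ≈ 146.10
  x_C = (0.0000·85 + 0.0000·40 + 0.3550·40) / 0.23075 = 14.20 / 0.23075 ≈ 61.54

x_O = 324.43, x_T = 146.10, x_C = 61.54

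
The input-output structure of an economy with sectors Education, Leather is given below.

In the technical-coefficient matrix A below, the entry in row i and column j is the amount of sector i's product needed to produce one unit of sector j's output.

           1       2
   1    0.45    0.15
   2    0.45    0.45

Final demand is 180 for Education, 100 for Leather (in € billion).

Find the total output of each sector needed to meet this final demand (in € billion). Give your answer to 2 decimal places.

I − A =
  [   0.55    -0.15]
  [  -0.45     0.55]
det(I−A) = (0.55)(0.55) − (-0.15)(-0.45) = 0.2350
adj(I−A) = [[0.55, 0.15], [0.45, 0.55]]
(I − A)⁻¹ = adj(I−A) / det(I−A) ≈
  [   2.3404     0.6383]
  [   1.9149     2.3404]
x = (I − A)⁻¹ d = adj(I−A)·d / det(I−A), with det(I−A) = 0.2350:
  x_1 = (0.55·180 + 0.15·100) / 0.2350 = 114.00 / 0.2350 ≈ 485.11
  x_2 = (0.45·180 + 0.55·100) / 0.2350 = 136.00 / 0.2350 ≈ 578.72

x_1 = 485.11, x_2 = 578.72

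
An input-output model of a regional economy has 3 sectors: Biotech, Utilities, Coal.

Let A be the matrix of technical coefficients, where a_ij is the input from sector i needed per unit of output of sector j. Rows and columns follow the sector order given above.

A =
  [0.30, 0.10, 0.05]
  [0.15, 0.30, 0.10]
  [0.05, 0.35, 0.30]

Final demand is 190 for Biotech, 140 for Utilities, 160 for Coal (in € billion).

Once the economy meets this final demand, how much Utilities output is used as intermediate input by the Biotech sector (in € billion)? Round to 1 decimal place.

z_21 = 52.4

I − A =
  [   0.70    -0.10    -0.05]
  [  -0.15     0.70    -0.10]
  [  -0.05    -0.35     0.70]
Cofactors of I−A, C_ij = (−1)^(i+j)·(minor ij) (rows/columns in the sector order above):
  C_11 = (0.70)(0.70) − (-0.10)(-0.35) = 0.4550
  C_12 = −[(-0.15)(0.70) − (-0.10)(-0.05)] = 0.1100
  C_13 = (-0.15)(-0.35) − (0.70)(-0.05) = 0.0875
  C_21 = −[(-0.10)(0.70) − (-0.05)(-0.35)] = 0.0875
  C_22 = (0.70)(0.70) − (-0.05)(-0.05) = 0.4875
  C_23 = −[(0.70)(-0.35) − (-0.10)(-0.05)] = 0.2500
  C_31 = (-0.10)(-0.10) − (-0.05)(0.70) = 0.0450
  C_32 = −[(0.70)(-0.10) − (-0.05)(-0.15)] = 0.0775
  C_33 = (0.70)(0.70) − (-0.10)(-0.15) = 0.4750
det(I−A) = Σ_j (I−A)_1j·C_1j = (0.70)(0.4550) + (-0.10)(0.1100) + (-0.05)(0.0875) = 0.303125
adj(I−A) = Cᵀ =
  [ 0.4550   0.0875   0.0450]
  [ 0.1100   0.4875   0.0775]
  [ 0.0875   0.2500   0.4750]
(I − A)⁻¹ = adj(I−A) / det(I−A) ≈
  [   1.5010     0.2887     0.1485]
  [   0.3629     1.6082     0.2557]
  [   0.2887     0.8247     1.5670]
First solve x = (I − A)⁻¹ d = adj(I−A)·d / det(I−A); in particular x_1 = (0.4550·190 + 0.0875·140 + 0.0450·160) / 0.303125 = 105.90 / 0.303125 ≈ 349.361.
Intermediate flow from 2 to 1: z_21 = a_21 · x_1 = 0.15 × 105.90 / 0.303125 = 15.885 / 0.303125 ≈ 52.4.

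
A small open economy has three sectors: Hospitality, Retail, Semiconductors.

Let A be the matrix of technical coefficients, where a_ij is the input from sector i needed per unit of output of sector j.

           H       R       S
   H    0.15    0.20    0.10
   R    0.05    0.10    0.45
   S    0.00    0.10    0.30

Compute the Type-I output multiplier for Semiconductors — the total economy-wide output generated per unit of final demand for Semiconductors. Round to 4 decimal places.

I − A =
  [   0.85    -0.20    -0.10]
  [  -0.05     0.90    -0.45]
  [   0.00    -0.10     0.70]
Cofactors of I−A, C_ij = (−1)^(i+j)·(minor ij) (rows/columns in the sector order above):
  C_11 = (0.90)(0.70) − (-0.45)(-0.10) = 0.5850
  C_12 = −[(-0.05)(0.70) − (-0.45)(0.00)] = 0.0350
  C_13 = (-0.05)(-0.10) − (0.90)(0.00) = 0.0050
  C_21 = −[(-0.20)(0.70) − (-0.10)(-0.10)] = 0.1500
  C_22 = (0.85)(0.70) − (-0.10)(0.00) = 0.5950
  C_23 = −[(0.85)(-0.10) − (-0.20)(0.00)] = 0.0850
  C_31 = (-0.20)(-0.45) − (-0.10)(0.90) = 0.1800
  C_32 = −[(0.85)(-0.45) − (-0.10)(-0.05)] = 0.3875
  C_33 = (0.85)(0.90) − (-0.20)(-0.05) = 0.7550
det(I−A) = Σ_j (I−A)_1j·C_1j = (0.85)(0.5850) + (-0.20)(0.0350) + (-0.10)(0.0050) = 0.48975
adj(I−A) = Cᵀ =
  [ 0.5850   0.1500   0.1800]
  [ 0.0350   0.5950   0.3875]
  [ 0.0050   0.0850   0.7550]
(I − A)⁻¹ = adj(I−A) / det(I−A) ≈
  [   1.19449     0.30628     0.36753]
  [   0.07147     1.21491     0.79122]
  [   0.01021     0.17356     1.54160]
The output multiplier for sector j is the column-j sum of the Leontief inverse (I − A)⁻¹ = adj(I−A) / det(I−A).
Column S of adj(I−A): (0.1800, 0.3875, 0.7550); det(I−A) = 0.48975.
m_S = (0.1800 + 0.3875 + 0.7550) / 0.48975 = 1.3225 / 0.48975 ≈ 2.7004.

m_S = 2.7004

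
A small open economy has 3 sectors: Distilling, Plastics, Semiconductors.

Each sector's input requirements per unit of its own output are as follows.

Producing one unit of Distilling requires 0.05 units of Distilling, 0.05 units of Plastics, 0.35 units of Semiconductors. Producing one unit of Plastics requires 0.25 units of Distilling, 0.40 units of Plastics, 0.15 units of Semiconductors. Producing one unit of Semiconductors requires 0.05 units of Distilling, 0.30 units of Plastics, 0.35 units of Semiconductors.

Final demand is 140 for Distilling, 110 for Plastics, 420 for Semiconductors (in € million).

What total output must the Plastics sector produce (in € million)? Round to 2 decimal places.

I − A =
  [   0.95    -0.25    -0.05]
  [  -0.05     0.60    -0.30]
  [  -0.35    -0.15     0.65]
Cofactors of I−A, C_ij = (−1)^(i+j)·(minor ij) (rows/columns in the sector order above):
  C_11 = (0.60)(0.65) − (-0.30)(-0.15) = 0.3450
  C_12 = −[(-0.05)(0.65) − (-0.30)(-0.35)] = 0.1375
  C_13 = (-0.05)(-0.15) − (0.60)(-0.35) = 0.2175
  C_21 = −[(-0.25)(0.65) − (-0.05)(-0.15)] = 0.1700
  C_22 = (0.95)(0.65) − (-0.05)(-0.35) = 0.6000
  C_23 = −[(0.95)(-0.15) − (-0.25)(-0.35)] = 0.2300
  C_31 = (-0.25)(-0.30) − (-0.05)(0.60) = 0.1050
  C_32 = −[(0.95)(-0.30) − (-0.05)(-0.05)] = 0.2875
  C_33 = (0.95)(0.60) − (-0.25)(-0.05) = 0.5575
det(I−A) = Σ_j (I−A)_1j·C_1j = (0.95)(0.3450) + (-0.25)(0.1375) + (-0.05)(0.2175) = 0.2825
adj(I−A) = Cᵀ =
  [ 0.3450   0.1700   0.1050]
  [ 0.1375   0.6000   0.2875]
  [ 0.2175   0.2300   0.5575]
(I − A)⁻¹ = adj(I−A) / det(I−A) ≈
  [   1.2212     0.6018     0.3717]
  [   0.4867     2.1239     1.0177]
  [   0.7699     0.8142     1.9735]
x = (I − A)⁻¹ d = adj(I−A)·d / det(I−A), with det(I−A) = 0.2825:
  x_1 = (0.3450·140 + 0.1700·110 + 0.1050·420) / 0.2825 = 111.10 / 0.2825 ≈ 393.27
  x_2 = (0.1375·140 + 0.6000·110 + 0.2875·420) / 0.2825 = 206.00 / 0.2825 ≈ 729.20
  x_3 = (0.2175·140 + 0.2300·110 + 0.5575·420) / 0.2825 = 289.90 / 0.2825 ≈ 1026.19

x_2 = 729.20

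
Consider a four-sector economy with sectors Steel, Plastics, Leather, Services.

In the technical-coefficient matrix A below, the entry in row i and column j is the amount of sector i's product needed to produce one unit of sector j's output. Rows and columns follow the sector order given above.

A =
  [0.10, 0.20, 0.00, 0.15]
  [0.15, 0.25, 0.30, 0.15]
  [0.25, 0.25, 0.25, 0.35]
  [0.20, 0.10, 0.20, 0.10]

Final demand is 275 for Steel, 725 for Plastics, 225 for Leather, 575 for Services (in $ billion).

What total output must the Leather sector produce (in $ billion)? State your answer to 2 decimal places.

I − A =
  [   0.90    -0.20     0.00    -0.15]
  [  -0.15     0.75    -0.30    -0.15]
  [  -0.25    -0.25     0.75    -0.35]
  [  -0.20    -0.10    -0.20     0.90]
Compute the cofactors C_ij = (−1)^(i+j)·(3×3 minor ij) of I−A; the adjugate is their transpose:
adj(I−A) = Cᵀ =
  [ 0.357000   0.139750   0.087000   0.116625]
  [ 0.209250   0.514500   0.265500   0.223875]
  [ 0.264000   0.289250   0.536250   0.300750]
  [ 0.161250   0.152500   0.168000   0.401250]
det(I−A) = Σ_j (I−A)_1j·C_1j = (0.90)(0.357000) + (-0.20)(0.209250) + (0.00)(0.264000) + (-0.15)(0.161250) = 0.2552625
(I − A)⁻¹ = adj(I−A) / det(I−A) ≈
  [   1.3986     0.5475     0.3408     0.4569]
  [   0.8197     2.0156     1.0401     0.8770]
  [   1.0342     1.1331     2.1008     1.1782]
  [   0.6317     0.5974     0.6581     1.5719]
x = (I − A)⁻¹ d = adj(I−A)·d / det(I−A), with det(I−A) = 0.2552625:
  x_1 = (0.357000·275 + 0.139750·725 + 0.087000·225 + 0.116625·575) / 0.2552625 = 286.128125 / 0.2552625 ≈ 1120.92
  x_2 = (0.209250·275 + 0.514500·725 + 0.265500·225 + 0.223875·575) / 0.2552625 = 619.021875 / 0.2552625 ≈ 2425.04
  x_3 = (0.264000·275 + 0.289250·725 + 0.536250·225 + 0.300750·575) / 0.2552625 = 575.89375 / 0.2552625 ≈ 2256.08
  x_4 = (0.161250·275 + 0.152500·725 + 0.168000·225 + 0.401250·575) / 0.2552625 = 423.425 / 0.2552625 ≈ 1658.78

x_3 = 2256.08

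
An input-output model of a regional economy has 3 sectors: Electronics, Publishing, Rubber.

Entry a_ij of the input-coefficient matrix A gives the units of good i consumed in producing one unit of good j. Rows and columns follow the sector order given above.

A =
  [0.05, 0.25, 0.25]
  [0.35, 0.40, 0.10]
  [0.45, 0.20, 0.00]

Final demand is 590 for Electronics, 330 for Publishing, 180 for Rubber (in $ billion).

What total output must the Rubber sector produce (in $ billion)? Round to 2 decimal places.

x_3 = 1054.53

I − A =
  [   0.95    -0.25    -0.25]
  [  -0.35     0.60    -0.10]
  [  -0.45    -0.20     1.00]
Cofactors of I−A, C_ij = (−1)^(i+j)·(minor ij) (rows/columns in the sector order above):
  C_11 = (0.60)(1.00) − (-0.10)(-0.20) = 0.5800
  C_12 = −[(-0.35)(1.00) − (-0.10)(-0.45)] = 0.3950
  C_13 = (-0.35)(-0.20) − (0.60)(-0.45) = 0.3400
  C_21 = −[(-0.25)(1.00) − (-0.25)(-0.20)] = 0.3000
  C_22 = (0.95)(1.00) − (-0.25)(-0.45) = 0.8375
  C_23 = −[(0.95)(-0.20) − (-0.25)(-0.45)] = 0.3025
  C_31 = (-0.25)(-0.10) − (-0.25)(0.60) = 0.1750
  C_32 = −[(0.95)(-0.10) − (-0.25)(-0.35)] = 0.1825
  C_33 = (0.95)(0.60) − (-0.25)(-0.35) = 0.4825
det(I−A) = Σ_j (I−A)_1j·C_1j = (0.95)(0.5800) + (-0.25)(0.3950) + (-0.25)(0.3400) = 0.36725
adj(I−A) = Cᵀ =
  [ 0.5800   0.3000   0.1750]
  [ 0.3950   0.8375   0.1825]
  [ 0.3400   0.3025   0.4825]
(I − A)⁻¹ = adj(I−A) / det(I−A) ≈
  [   1.5793     0.8169     0.4765]
  [   1.0756     2.2805     0.4969]
  [   0.9258     0.8237     1.3138]
x = (I − A)⁻¹ d = adj(I−A)·d / det(I−A), with det(I−A) = 0.36725:
  x_1 = (0.5800·590 + 0.3000·330 + 0.1750·180) / 0.36725 = 472.70 / 0.36725 ≈ 1287.13
  x_2 = (0.3950·590 + 0.8375·330 + 0.1825·180) / 0.36725 = 542.275 / 0.36725 ≈ 1476.58
  x_3 = (0.3400·590 + 0.3025·330 + 0.4825·180) / 0.36725 = 387.275 / 0.36725 ≈ 1054.53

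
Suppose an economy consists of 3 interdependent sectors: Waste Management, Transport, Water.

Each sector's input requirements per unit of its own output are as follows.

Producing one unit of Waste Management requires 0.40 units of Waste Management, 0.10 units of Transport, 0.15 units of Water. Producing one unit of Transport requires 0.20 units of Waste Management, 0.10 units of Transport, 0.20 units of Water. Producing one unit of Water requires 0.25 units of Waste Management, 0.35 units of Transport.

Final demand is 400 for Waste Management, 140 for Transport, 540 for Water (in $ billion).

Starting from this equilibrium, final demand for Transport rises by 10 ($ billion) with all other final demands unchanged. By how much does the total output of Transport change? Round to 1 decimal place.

I − A =
  [   0.60    -0.20    -0.25]
  [  -0.10     0.90    -0.35]
  [  -0.15    -0.20     1.00]
Cofactors of I−A, C_ij = (−1)^(i+j)·(minor ij) (rows/columns in the sector order above):
  C_11 = (0.90)(1.00) − (-0.35)(-0.20) = 0.8300
  C_12 = −[(-0.10)(1.00) − (-0.35)(-0.15)] = 0.1525
  C_13 = (-0.10)(-0.20) − (0.90)(-0.15) = 0.1550
  C_21 = −[(-0.20)(1.00) − (-0.25)(-0.20)] = 0.2500
  C_22 = (0.60)(1.00) − (-0.25)(-0.15) = 0.5625
  C_23 = −[(0.60)(-0.20) − (-0.20)(-0.15)] = 0.1500
  C_31 = (-0.20)(-0.35) − (-0.25)(0.90) = 0.2950
  C_32 = −[(0.60)(-0.35) − (-0.25)(-0.10)] = 0.2350
  C_33 = (0.60)(0.90) − (-0.20)(-0.10) = 0.5200
det(I−A) = Σ_j (I−A)_1j·C_1j = (0.60)(0.8300) + (-0.20)(0.1525) + (-0.25)(0.1550) = 0.42875
adj(I−A) = Cᵀ =
  [ 0.8300   0.2500   0.2950]
  [ 0.1525   0.5625   0.2350]
  [ 0.1550   0.1500   0.5200]
(I − A)⁻¹ = adj(I−A) / det(I−A) ≈
  [   1.9359     0.5831     0.6880]
  [   0.3557     1.3120     0.5481]
  [   0.3615     0.3499     1.2128]
Δx = (I − A)⁻¹ Δd with Δd having +10 in the Transport component and 0 elsewhere.
So Δx_2 = L_22 · (+10), where L_22 = adj(I−A)_22 / det(I−A) = 0.5625 / 0.42875.
Δx_2 = 0.5625 × (+10) / 0.42875 = 5.625 / 0.42875 ≈ 13.1.

Δx_2 = 13.1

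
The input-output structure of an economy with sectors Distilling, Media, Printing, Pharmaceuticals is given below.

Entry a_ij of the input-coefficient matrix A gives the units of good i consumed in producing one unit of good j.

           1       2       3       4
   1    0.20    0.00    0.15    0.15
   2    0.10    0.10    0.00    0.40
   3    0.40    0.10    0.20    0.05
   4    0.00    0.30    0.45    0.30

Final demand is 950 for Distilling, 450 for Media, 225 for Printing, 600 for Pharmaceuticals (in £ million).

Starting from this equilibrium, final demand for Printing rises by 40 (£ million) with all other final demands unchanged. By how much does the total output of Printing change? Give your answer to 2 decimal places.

I − A =
  [   0.80     0.00    -0.15    -0.15]
  [  -0.10     0.90     0.00    -0.40]
  [  -0.40    -0.10     0.80    -0.05]
  [   0.00    -0.30    -0.45     0.70]
Compute the cofactors C_ij = (−1)^(i+j)·(3×3 minor ij) of I−A; the adjugate is their transpose:
adj(I−A) = Cᵀ =
  [ 0.36975   0.05550   0.13725   0.12075]
  [ 0.12575   0.36100   0.16125   0.24475]
  [ 0.21250   0.08600   0.40350   0.12350]
  [ 0.19050   0.21000   0.32850   0.52050]
det(I−A) = Σ_j (I−A)_1j·C_1j = (0.80)(0.36975) + (0.00)(0.12575) + (-0.15)(0.21250) + (-0.15)(0.19050) = 0.23535
(I − A)⁻¹ = adj(I−A) / det(I−A) ≈
  [   1.5711     0.2358     0.5832     0.5131]
  [   0.5343     1.5339     0.6851     1.0399]
  [   0.9029     0.3654     1.7145     0.5248]
  [   0.8094     0.8923     1.3958     2.2116]
Δx = (I − A)⁻¹ Δd with Δd having +40 in the Printing component and 0 elsewhere.
So Δx_3 = L_33 · (+40), where L_33 = adj(I−A)_33 / det(I−A) = 0.40350 / 0.23535.
Δx_3 = 0.40350 × (+40) / 0.23535 = 16.14 / 0.23535 ≈ 68.58.

Δx_3 = 68.58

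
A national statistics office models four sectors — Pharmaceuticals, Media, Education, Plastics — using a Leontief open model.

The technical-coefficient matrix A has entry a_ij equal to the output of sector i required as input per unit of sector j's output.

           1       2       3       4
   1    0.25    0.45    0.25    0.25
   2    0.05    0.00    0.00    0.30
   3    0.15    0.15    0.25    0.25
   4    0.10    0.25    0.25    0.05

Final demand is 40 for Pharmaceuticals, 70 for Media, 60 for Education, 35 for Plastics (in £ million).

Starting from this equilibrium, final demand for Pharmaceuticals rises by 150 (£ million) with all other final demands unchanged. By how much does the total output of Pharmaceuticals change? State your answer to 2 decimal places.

Δx_1 = 262.09

I − A =
  [   0.75    -0.45    -0.25    -0.25]
  [  -0.05     1.00     0.00    -0.30]
  [  -0.15    -0.15     0.75    -0.25]
  [  -0.10    -0.25    -0.25     0.95]
Compute the cofactors C_ij = (−1)^(i+j)·(3×3 minor ij) of I−A; the adjugate is their transpose:
adj(I−A) = Cᵀ =
  [ 0.58250   0.40000   0.31500   0.36250]
  [ 0.06625   0.41750   0.07875   0.17000]
  [ 0.17100   0.23475   0.59325   0.27525]
  [ 0.12375   0.21375   0.21000   0.50625]
det(I−A) = Σ_j (I−A)_1j·C_1j = (0.75)(0.58250) + (-0.45)(0.06625) + (-0.25)(0.17100) + (-0.25)(0.12375) = 0.333375
(I − A)⁻¹ = adj(I−A) / det(I−A) ≈
  [   1.7473     1.1999     0.9449     1.0874]
  [   0.1987     1.2523     0.2362     0.5099]
  [   0.5129     0.7042     1.7795     0.8256]
  [   0.3712     0.6412     0.6299     1.5186]
Δx = (I − A)⁻¹ Δd with Δd having +150 in the Pharmaceuticals component and 0 elsewhere.
So Δx_1 = L_11 · (+150), where L_11 = adj(I−A)_11 / det(I−A) = 0.58250 / 0.333375.
Δx_1 = 0.58250 × (+150) / 0.333375 = 87.375 / 0.333375 ≈ 262.09.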